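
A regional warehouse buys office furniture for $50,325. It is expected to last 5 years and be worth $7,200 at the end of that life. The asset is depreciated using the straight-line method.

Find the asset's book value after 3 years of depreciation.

Depreciable base = $50,325 − $7,200 = $43,125.
Annual expense = $43,125 / 5 = $8,625.
End of year 1: book value $41,700.
End of year 2: book value $33,075.
End of year 3: book value $24,450.

$24,450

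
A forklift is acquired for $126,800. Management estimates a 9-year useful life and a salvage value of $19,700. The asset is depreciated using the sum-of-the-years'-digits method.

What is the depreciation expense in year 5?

$11,900

Depreciable base = $126,800 − $19,700 = $107,100.
Sum of the years' digits = 9+8+7+6+5+4+3+2+1 = 45.
Year 1: $107,100 × 9/45 = $21,420. Book value $105,380.
Year 2: $107,100 × 8/45 = $19,040. Book value $86,340.
Year 3: $107,100 × 7/45 = $16,660. Book value $69,680.
Year 4: $107,100 × 6/45 = $14,280. Book value $55,400.
Year 5: $107,100 × 5/45 = $11,900. Book value $43,500.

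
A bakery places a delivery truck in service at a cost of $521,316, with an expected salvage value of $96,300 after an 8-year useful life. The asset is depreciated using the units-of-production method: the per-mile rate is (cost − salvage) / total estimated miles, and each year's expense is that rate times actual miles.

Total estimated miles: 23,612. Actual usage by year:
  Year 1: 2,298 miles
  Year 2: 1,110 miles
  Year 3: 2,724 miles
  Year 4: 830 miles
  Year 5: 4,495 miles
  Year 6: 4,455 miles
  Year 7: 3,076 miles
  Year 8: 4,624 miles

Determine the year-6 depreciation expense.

$80,190

Depreciable base = $521,316 − $96,300 = $425,016.
Rate = $425,016 / 23,612 miles = $18 per mile.
Year 1: 2,298 × $18 = $41,364. Book value $479,952.
Year 2: 1,110 × $18 = $19,980. Book value $459,972.
Year 3: 2,724 × $18 = $49,032. Book value $410,940.
Year 4: 830 × $18 = $14,940. Book value $396,000.
Year 5: 4,495 × $18 = $80,910. Book value $315,090.
Year 6: 4,455 × $18 = $80,190. Book value $234,900.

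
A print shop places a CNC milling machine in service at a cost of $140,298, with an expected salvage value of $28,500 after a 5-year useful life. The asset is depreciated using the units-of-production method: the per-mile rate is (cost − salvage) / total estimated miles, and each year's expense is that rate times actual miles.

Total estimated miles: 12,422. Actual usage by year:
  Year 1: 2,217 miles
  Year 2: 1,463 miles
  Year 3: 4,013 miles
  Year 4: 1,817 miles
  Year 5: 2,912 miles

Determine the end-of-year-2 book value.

$107,178

Depreciable base = $140,298 − $28,500 = $111,798.
Rate = $111,798 / 12,422 miles = $9 per mile.
Year 1: 2,217 × $9 = $19,953. Book value $120,345.
Year 2: 1,463 × $9 = $13,167. Book value $107,178.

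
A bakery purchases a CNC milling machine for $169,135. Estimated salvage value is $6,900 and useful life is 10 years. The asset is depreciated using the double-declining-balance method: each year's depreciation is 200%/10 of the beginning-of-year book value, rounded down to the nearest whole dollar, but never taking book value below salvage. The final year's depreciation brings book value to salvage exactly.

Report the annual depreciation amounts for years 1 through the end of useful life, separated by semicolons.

Depreciable base = $169,135 − $6,900 = $162,235.
Year 1: ⌊$169,135 × 200%/10⌋ = $33,827. Book value $135,308.
Year 2: ⌊$135,308 × 200%/10⌋ = $27,061. Book value $108,247.
Year 3: ⌊$108,247 × 200%/10⌋ = $21,649. Book value $86,598.
Year 4: ⌊$86,598 × 200%/10⌋ = $17,319. Book value $69,279.
Year 5: ⌊$69,279 × 200%/10⌋ = $13,855. Book value $55,424.
Year 6: ⌊$55,424 × 200%/10⌋ = $11,084. Book value $44,340.
Year 7: ⌊$44,340 × 200%/10⌋ = $8,868. Book value $35,472.
Year 8: ⌊$35,472 × 200%/10⌋ = $7,094. Book value $28,378.
Year 9: ⌊$28,378 × 200%/10⌋ = $5,675. Book value $22,703.
Year 10 (final): $22,703 − $6,900 = $15,803. Book value $6,900.

$33,827; $27,061; $21,649; $17,319; $13,855; $11,084; $8,868; $7,094; $5,675; $15,803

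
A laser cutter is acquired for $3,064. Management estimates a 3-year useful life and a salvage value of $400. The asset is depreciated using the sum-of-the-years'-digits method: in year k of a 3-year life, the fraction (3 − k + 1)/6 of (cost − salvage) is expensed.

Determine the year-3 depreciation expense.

$444

Depreciable base = $3,064 − $400 = $2,664.
Sum of the years' digits = 3+2+1 = 6.
Year 1: $2,664 × 3/6 = $1,332. Book value $1,732.
Year 2: $2,664 × 2/6 = $888. Book value $844.
Year 3: $2,664 × 1/6 = $444. Book value $400.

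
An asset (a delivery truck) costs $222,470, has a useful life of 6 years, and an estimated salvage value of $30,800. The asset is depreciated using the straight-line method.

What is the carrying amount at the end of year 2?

Depreciable base = $222,470 − $30,800 = $191,670.
Annual expense = $191,670 / 6 = $31,945.
End of year 1: book value $190,525.
End of year 2: book value $158,580.

$158,580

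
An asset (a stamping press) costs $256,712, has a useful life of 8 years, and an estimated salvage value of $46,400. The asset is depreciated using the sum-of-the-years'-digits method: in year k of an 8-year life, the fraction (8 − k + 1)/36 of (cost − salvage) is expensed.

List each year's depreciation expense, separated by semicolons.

Depreciable base = $256,712 − $46,400 = $210,312.
Sum of the years' digits = 8+7+6+5+4+3+2+1 = 36.
Year 1: $210,312 × 8/36 = $46,736. Book value $209,976.
Year 2: $210,312 × 7/36 = $40,894. Book value $169,082.
Year 3: $210,312 × 6/36 = $35,052. Book value $134,030.
Year 4: $210,312 × 5/36 = $29,210. Book value $104,820.
Year 5: $210,312 × 4/36 = $23,368. Book value $81,452.
Year 6: $210,312 × 3/36 = $17,526. Book value $63,926.
Year 7: $210,312 × 2/36 = $11,684. Book value $52,242.
Year 8: $210,312 × 1/36 = $5,842. Book value $46,400.

$46,736; $40,894; $35,052; $29,210; $23,368; $17,526; $11,684; $5,842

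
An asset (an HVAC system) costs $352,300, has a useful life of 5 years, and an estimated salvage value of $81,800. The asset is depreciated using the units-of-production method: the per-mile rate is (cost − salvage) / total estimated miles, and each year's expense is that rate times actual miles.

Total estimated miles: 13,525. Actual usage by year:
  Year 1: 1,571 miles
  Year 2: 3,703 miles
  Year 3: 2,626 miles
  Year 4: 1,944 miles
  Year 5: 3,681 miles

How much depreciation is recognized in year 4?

$38,880

Depreciable base = $352,300 − $81,800 = $270,500.
Rate = $270,500 / 13,525 miles = $20 per mile.
Year 1: 1,571 × $20 = $31,420. Book value $320,880.
Year 2: 3,703 × $20 = $74,060. Book value $246,820.
Year 3: 2,626 × $20 = $52,520. Book value $194,300.
Year 4: 1,944 × $20 = $38,880. Book value $155,420.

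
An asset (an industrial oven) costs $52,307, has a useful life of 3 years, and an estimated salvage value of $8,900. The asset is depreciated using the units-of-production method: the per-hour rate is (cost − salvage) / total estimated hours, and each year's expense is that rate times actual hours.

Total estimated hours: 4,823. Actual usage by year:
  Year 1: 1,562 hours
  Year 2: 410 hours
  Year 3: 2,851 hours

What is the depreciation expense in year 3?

$25,659

Depreciable base = $52,307 − $8,900 = $43,407.
Rate = $43,407 / 4,823 hours = $9 per hour.
Year 1: 1,562 × $9 = $14,058. Book value $38,249.
Year 2: 410 × $9 = $3,690. Book value $34,559.
Year 3: 2,851 × $9 = $25,659. Book value $8,900.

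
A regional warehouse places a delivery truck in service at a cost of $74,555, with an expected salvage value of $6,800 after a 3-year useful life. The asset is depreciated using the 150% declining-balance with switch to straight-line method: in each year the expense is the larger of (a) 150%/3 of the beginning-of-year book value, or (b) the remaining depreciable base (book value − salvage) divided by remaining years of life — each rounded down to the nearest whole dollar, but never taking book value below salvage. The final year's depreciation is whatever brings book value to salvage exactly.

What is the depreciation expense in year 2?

Depreciable base = $74,555 − $6,800 = $67,755.
Year 1: DB = ⌊$74,555 × 150%/3⌋ = $37,277; SL = ⌊$67,755/3⌋ = $22,585 → take DB $37,277. Book value $37,278.
Year 2: DB = ⌊$37,278 × 150%/3⌋ = $18,639; SL = ⌊$30,478/2⌋ = $15,239 → take DB $18,639. Book value $18,639.

$18,639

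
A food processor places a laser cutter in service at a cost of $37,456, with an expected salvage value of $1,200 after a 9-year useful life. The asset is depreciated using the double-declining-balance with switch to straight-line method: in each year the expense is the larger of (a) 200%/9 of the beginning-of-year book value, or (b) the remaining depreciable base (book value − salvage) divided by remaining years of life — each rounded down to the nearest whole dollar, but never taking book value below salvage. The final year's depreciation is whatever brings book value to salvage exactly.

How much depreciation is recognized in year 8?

Depreciable base = $37,456 − $1,200 = $36,256.
Year 1: DB = ⌊$37,456 × 200%/9⌋ = $8,323; SL = ⌊$36,256/9⌋ = $4,028 → take DB $8,323. Book value $29,133.
Year 2: DB = ⌊$29,133 × 200%/9⌋ = $6,474; SL = ⌊$27,933/8⌋ = $3,491 → take DB $6,474. Book value $22,659.
Year 3: DB = ⌊$22,659 × 200%/9⌋ = $5,035; SL = ⌊$21,459/7⌋ = $3,065 → take DB $5,035. Book value $17,624.
Year 4: DB = ⌊$17,624 × 200%/9⌋ = $3,916; SL = ⌊$16,424/6⌋ = $2,737 → take DB $3,916. Book value $13,708.
Year 5: DB = ⌊$13,708 × 200%/9⌋ = $3,046; SL = ⌊$12,508/5⌋ = $2,501 → take DB $3,046. Book value $10,662.
Year 6: DB = ⌊$10,662 × 200%/9⌋ = $2,369; SL = ⌊$9,462/4⌋ = $2,365 → take DB $2,369. Book value $8,293.
Year 7: DB = ⌊$8,293 × 200%/9⌋ = $1,842; SL = ⌊$7,093/3⌋ = $2,364 → take SL $2,364. Book value $5,929.
Year 8: DB = ⌊$5,929 × 200%/9⌋ = $1,317; SL = ⌊$4,729/2⌋ = $2,364 → take SL $2,364. Book value $3,565.

$2,364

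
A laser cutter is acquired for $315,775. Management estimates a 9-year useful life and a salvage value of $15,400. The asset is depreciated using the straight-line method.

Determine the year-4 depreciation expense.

Depreciable base = $315,775 − $15,400 = $300,375.
Annual expense = $300,375 / 9 = $33,375.

$33,375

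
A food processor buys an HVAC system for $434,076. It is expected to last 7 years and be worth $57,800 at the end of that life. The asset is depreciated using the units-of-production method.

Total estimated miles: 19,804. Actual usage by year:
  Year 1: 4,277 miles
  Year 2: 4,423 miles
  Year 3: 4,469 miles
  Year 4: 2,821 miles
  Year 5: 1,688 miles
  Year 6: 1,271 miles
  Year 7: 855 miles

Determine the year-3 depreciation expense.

Depreciable base = $434,076 − $57,800 = $376,276.
Rate = $376,276 / 19,804 miles = $19 per mile.
Year 1: 4,277 × $19 = $81,263. Book value $352,813.
Year 2: 4,423 × $19 = $84,037. Book value $268,776.
Year 3: 4,469 × $19 = $84,911. Book value $183,865.

$84,911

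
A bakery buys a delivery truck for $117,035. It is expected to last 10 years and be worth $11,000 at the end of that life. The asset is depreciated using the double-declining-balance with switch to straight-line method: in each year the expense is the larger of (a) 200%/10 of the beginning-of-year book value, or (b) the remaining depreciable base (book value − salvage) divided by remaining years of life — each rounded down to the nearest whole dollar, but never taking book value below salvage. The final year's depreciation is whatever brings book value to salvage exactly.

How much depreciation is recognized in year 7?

$6,136

Depreciable base = $117,035 − $11,000 = $106,035.
Year 1: DB = ⌊$117,035 × 200%/10⌋ = $23,407; SL = ⌊$106,035/10⌋ = $10,603 → take DB $23,407. Book value $93,628.
Year 2: DB = ⌊$93,628 × 200%/10⌋ = $18,725; SL = ⌊$82,628/9⌋ = $9,180 → take DB $18,725. Book value $74,903.
Year 3: DB = ⌊$74,903 × 200%/10⌋ = $14,980; SL = ⌊$63,903/8⌋ = $7,987 → take DB $14,980. Book value $59,923.
Year 4: DB = ⌊$59,923 × 200%/10⌋ = $11,984; SL = ⌊$48,923/7⌋ = $6,989 → take DB $11,984. Book value $47,939.
Year 5: DB = ⌊$47,939 × 200%/10⌋ = $9,587; SL = ⌊$36,939/6⌋ = $6,156 → take DB $9,587. Book value $38,352.
Year 6: DB = ⌊$38,352 × 200%/10⌋ = $7,670; SL = ⌊$27,352/5⌋ = $5,470 → take DB $7,670. Book value $30,682.
Year 7: DB = ⌊$30,682 × 200%/10⌋ = $6,136; SL = ⌊$19,682/4⌋ = $4,920 → take DB $6,136. Book value $24,546.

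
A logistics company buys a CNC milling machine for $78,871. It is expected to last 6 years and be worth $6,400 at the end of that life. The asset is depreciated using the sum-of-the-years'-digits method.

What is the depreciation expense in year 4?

$10,353

Depreciable base = $78,871 − $6,400 = $72,471.
Sum of the years' digits = 6+5+4+3+2+1 = 21.
Year 1: $72,471 × 6/21 = $20,706. Book value $58,165.
Year 2: $72,471 × 5/21 = $17,255. Book value $40,910.
Year 3: $72,471 × 4/21 = $13,804. Book value $27,106.
Year 4: $72,471 × 3/21 = $10,353. Book value $16,753.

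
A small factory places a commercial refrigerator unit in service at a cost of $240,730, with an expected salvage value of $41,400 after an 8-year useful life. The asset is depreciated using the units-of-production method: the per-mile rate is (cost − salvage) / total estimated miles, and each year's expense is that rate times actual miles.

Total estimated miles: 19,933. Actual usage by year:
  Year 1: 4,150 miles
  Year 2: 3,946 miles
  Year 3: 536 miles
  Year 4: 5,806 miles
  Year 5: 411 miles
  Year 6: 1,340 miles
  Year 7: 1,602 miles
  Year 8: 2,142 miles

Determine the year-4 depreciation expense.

Depreciable base = $240,730 − $41,400 = $199,330.
Rate = $199,330 / 19,933 miles = $10 per mile.
Year 1: 4,150 × $10 = $41,500. Book value $199,230.
Year 2: 3,946 × $10 = $39,460. Book value $159,770.
Year 3: 536 × $10 = $5,360. Book value $154,410.
Year 4: 5,806 × $10 = $58,060. Book value $96,350.

$58,060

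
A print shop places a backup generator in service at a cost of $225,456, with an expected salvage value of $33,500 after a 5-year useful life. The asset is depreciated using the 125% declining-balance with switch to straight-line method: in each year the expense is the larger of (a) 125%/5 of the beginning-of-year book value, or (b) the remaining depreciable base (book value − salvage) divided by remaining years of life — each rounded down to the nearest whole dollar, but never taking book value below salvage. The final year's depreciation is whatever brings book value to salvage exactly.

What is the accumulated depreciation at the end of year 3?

Depreciable base = $225,456 − $33,500 = $191,956.
Year 1: DB = ⌊$225,456 × 125%/5⌋ = $56,364; SL = ⌊$191,956/5⌋ = $38,391 → take DB $56,364. Book value $169,092.
Year 2: DB = ⌊$169,092 × 125%/5⌋ = $42,273; SL = ⌊$135,592/4⌋ = $33,898 → take DB $42,273. Book value $126,819.
Year 3: DB = ⌊$126,819 × 125%/5⌋ = $31,704; SL = ⌊$93,319/3⌋ = $31,106 → take DB $31,704. Book value $95,115.
Accumulated through year 3 = $225,456 − $95,115 = $130,341.

$130,341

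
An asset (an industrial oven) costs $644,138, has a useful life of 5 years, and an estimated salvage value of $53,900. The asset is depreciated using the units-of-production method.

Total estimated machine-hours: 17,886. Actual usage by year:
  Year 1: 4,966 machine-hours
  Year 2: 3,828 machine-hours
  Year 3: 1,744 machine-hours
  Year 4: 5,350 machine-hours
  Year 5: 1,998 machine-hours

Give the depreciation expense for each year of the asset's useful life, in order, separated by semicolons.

Depreciable base = $644,138 − $53,900 = $590,238.
Rate = $590,238 / 17,886 machine-hours = $33 per machine-hour.
Year 1: 4,966 × $33 = $163,878. Book value $480,260.
Year 2: 3,828 × $33 = $126,324. Book value $353,936.
Year 3: 1,744 × $33 = $57,552. Book value $296,384.
Year 4: 5,350 × $33 = $176,550. Book value $119,834.
Year 5: 1,998 × $33 = $65,934. Book value $53,900.

$163,878; $126,324; $57,552; $176,550; $65,934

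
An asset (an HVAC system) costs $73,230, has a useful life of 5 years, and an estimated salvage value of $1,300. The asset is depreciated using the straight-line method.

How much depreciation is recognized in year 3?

$14,386

Depreciable base = $73,230 − $1,300 = $71,930.
Annual expense = $71,930 / 5 = $14,386.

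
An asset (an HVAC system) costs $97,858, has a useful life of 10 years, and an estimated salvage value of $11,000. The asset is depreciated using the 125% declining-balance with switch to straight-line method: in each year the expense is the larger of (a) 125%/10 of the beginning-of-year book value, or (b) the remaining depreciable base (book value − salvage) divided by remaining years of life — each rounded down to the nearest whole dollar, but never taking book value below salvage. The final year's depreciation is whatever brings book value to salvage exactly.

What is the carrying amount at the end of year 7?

$34,183

Depreciable base = $97,858 − $11,000 = $86,858.
Year 1: DB = ⌊$97,858 × 125%/10⌋ = $12,232; SL = ⌊$86,858/10⌋ = $8,685 → take DB $12,232. Book value $85,626.
Year 2: DB = ⌊$85,626 × 125%/10⌋ = $10,703; SL = ⌊$74,626/9⌋ = $8,291 → take DB $10,703. Book value $74,923.
Year 3: DB = ⌊$74,923 × 125%/10⌋ = $9,365; SL = ⌊$63,923/8⌋ = $7,990 → take DB $9,365. Book value $65,558.
Year 4: DB = ⌊$65,558 × 125%/10⌋ = $8,194; SL = ⌊$54,558/7⌋ = $7,794 → take DB $8,194. Book value $57,364.
Year 5: DB = ⌊$57,364 × 125%/10⌋ = $7,170; SL = ⌊$46,364/6⌋ = $7,727 → take SL $7,727. Book value $49,637.
Year 6: DB = ⌊$49,637 × 125%/10⌋ = $6,204; SL = ⌊$38,637/5⌋ = $7,727 → take SL $7,727. Book value $41,910.
Year 7: DB = ⌊$41,910 × 125%/10⌋ = $5,238; SL = ⌊$30,910/4⌋ = $7,727 → take SL $7,727. Book value $34,183.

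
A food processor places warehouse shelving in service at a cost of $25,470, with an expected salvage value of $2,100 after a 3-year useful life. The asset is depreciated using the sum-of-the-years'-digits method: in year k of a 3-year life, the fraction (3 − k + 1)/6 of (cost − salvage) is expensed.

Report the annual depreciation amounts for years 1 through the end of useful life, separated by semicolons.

Depreciable base = $25,470 − $2,100 = $23,370.
Sum of the years' digits = 3+2+1 = 6.
Year 1: $23,370 × 3/6 = $11,685. Book value $13,785.
Year 2: $23,370 × 2/6 = $7,790. Book value $5,995.
Year 3: $23,370 × 1/6 = $3,895. Book value $2,100.

$11,685; $7,790; $3,895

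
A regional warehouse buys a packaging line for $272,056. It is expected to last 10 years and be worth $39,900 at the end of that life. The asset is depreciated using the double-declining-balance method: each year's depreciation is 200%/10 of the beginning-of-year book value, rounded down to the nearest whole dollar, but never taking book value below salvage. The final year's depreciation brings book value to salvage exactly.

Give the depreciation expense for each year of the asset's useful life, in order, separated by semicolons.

$54,411; $43,529; $34,823; $27,858; $22,287; $17,829; $14,263; $11,411; $5,745; $0

Depreciable base = $272,056 − $39,900 = $232,156.
Year 1: ⌊$272,056 × 200%/10⌋ = $54,411. Book value $217,645.
Year 2: ⌊$217,645 × 200%/10⌋ = $43,529. Book value $174,116.
Year 3: ⌊$174,116 × 200%/10⌋ = $34,823. Book value $139,293.
Year 4: ⌊$139,293 × 200%/10⌋ = $27,858. Book value $111,435.
Year 5: ⌊$111,435 × 200%/10⌋ = $22,287. Book value $89,148.
Year 6: ⌊$89,148 × 200%/10⌋ = $17,829. Book value $71,319.
Year 7: ⌊$71,319 × 200%/10⌋ = $14,263. Book value $57,056.
Year 8: ⌊$57,056 × 200%/10⌋ = $11,411. Book value $45,645.
Year 9: ⌊$45,645 × 200%/10⌋ = $9,129, capped at $5,745. Book value $39,900.
Year 10 (final): $39,900 − $39,900 = $0. Book value $39,900.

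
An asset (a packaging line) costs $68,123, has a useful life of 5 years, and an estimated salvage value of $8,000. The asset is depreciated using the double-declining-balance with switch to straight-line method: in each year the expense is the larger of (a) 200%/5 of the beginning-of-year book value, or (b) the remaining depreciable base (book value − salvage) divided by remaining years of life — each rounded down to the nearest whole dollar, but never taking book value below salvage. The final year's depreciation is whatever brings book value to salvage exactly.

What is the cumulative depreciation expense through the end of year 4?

Depreciable base = $68,123 − $8,000 = $60,123.
Year 1: DB = ⌊$68,123 × 200%/5⌋ = $27,249; SL = ⌊$60,123/5⌋ = $12,024 → take DB $27,249. Book value $40,874.
Year 2: DB = ⌊$40,874 × 200%/5⌋ = $16,349; SL = ⌊$32,874/4⌋ = $8,218 → take DB $16,349. Book value $24,525.
Year 3: DB = ⌊$24,525 × 200%/5⌋ = $9,810; SL = ⌊$16,525/3⌋ = $5,508 → take DB $9,810. Book value $14,715.
Year 4: DB = ⌊$14,715 × 200%/5⌋ = $5,886; SL = ⌊$6,715/2⌋ = $3,357 → take DB $5,886. Book value $8,829.
Accumulated through year 4 = $68,123 − $8,829 = $59,294.

$59,294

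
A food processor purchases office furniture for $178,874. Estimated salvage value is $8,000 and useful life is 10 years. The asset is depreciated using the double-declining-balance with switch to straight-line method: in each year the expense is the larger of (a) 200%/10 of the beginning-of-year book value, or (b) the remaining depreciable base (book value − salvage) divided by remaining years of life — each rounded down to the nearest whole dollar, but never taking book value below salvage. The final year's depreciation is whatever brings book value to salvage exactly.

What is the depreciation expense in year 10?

$9,723

Depreciable base = $178,874 − $8,000 = $170,874.
Year 1: DB = ⌊$178,874 × 200%/10⌋ = $35,774; SL = ⌊$170,874/10⌋ = $17,087 → take DB $35,774. Book value $143,100.
Year 2: DB = ⌊$143,100 × 200%/10⌋ = $28,620; SL = ⌊$135,100/9⌋ = $15,011 → take DB $28,620. Book value $114,480.
Year 3: DB = ⌊$114,480 × 200%/10⌋ = $22,896; SL = ⌊$106,480/8⌋ = $13,310 → take DB $22,896. Book value $91,584.
Year 4: DB = ⌊$91,584 × 200%/10⌋ = $18,316; SL = ⌊$83,584/7⌋ = $11,940 → take DB $18,316. Book value $73,268.
Year 5: DB = ⌊$73,268 × 200%/10⌋ = $14,653; SL = ⌊$65,268/6⌋ = $10,878 → take DB $14,653. Book value $58,615.
Year 6: DB = ⌊$58,615 × 200%/10⌋ = $11,723; SL = ⌊$50,615/5⌋ = $10,123 → take DB $11,723. Book value $46,892.
Year 7: DB = ⌊$46,892 × 200%/10⌋ = $9,378; SL = ⌊$38,892/4⌋ = $9,723 → take SL $9,723. Book value $37,169.
Year 8: DB = ⌊$37,169 × 200%/10⌋ = $7,433; SL = ⌊$29,169/3⌋ = $9,723 → take SL $9,723. Book value $27,446.
Year 9: DB = ⌊$27,446 × 200%/10⌋ = $5,489; SL = ⌊$19,446/2⌋ = $9,723 → take SL $9,723. Book value $17,723.
Year 10 (final): $17,723 − $8,000 = $9,723. Book value $8,000.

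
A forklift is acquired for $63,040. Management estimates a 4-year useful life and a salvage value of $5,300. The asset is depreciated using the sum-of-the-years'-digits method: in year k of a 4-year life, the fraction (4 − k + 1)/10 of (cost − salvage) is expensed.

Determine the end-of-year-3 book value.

$11,074

Depreciable base = $63,040 − $5,300 = $57,740.
Sum of the years' digits = 4+3+2+1 = 10.
Year 1: $57,740 × 4/10 = $23,096. Book value $39,944.
Year 2: $57,740 × 3/10 = $17,322. Book value $22,622.
Year 3: $57,740 × 2/10 = $11,548. Book value $11,074.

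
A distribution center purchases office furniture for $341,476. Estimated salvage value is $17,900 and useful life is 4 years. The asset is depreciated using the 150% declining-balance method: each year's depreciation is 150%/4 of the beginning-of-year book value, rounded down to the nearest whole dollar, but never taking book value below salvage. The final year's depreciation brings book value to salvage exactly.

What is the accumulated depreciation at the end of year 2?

Depreciable base = $341,476 − $17,900 = $323,576.
Year 1: ⌊$341,476 × 150%/4⌋ = $128,053. Book value $213,423.
Year 2: ⌊$213,423 × 150%/4⌋ = $80,033. Book value $133,390.
Accumulated through year 2 = $341,476 − $133,390 = $208,086.

$208,086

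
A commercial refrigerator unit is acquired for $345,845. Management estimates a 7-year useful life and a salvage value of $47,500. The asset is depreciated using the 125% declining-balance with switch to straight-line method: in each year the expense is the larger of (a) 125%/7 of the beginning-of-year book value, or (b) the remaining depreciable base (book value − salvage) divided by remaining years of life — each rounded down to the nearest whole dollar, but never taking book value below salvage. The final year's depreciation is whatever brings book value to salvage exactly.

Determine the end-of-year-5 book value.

Depreciable base = $345,845 − $47,500 = $298,345.
Year 1: DB = ⌊$345,845 × 125%/7⌋ = $61,758; SL = ⌊$298,345/7⌋ = $42,620 → take DB $61,758. Book value $284,087.
Year 2: DB = ⌊$284,087 × 125%/7⌋ = $50,729; SL = ⌊$236,587/6⌋ = $39,431 → take DB $50,729. Book value $233,358.
Year 3: DB = ⌊$233,358 × 125%/7⌋ = $41,671; SL = ⌊$185,858/5⌋ = $37,171 → take DB $41,671. Book value $191,687.
Year 4: DB = ⌊$191,687 × 125%/7⌋ = $34,229; SL = ⌊$144,187/4⌋ = $36,046 → take SL $36,046. Book value $155,641.
Year 5: DB = ⌊$155,641 × 125%/7⌋ = $27,793; SL = ⌊$108,141/3⌋ = $36,047 → take SL $36,047. Book value $119,594.

$119,594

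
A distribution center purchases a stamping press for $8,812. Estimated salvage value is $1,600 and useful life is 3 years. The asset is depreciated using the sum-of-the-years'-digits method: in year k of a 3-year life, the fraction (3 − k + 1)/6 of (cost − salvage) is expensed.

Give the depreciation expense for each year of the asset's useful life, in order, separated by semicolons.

Depreciable base = $8,812 − $1,600 = $7,212.
Sum of the years' digits = 3+2+1 = 6.
Year 1: $7,212 × 3/6 = $3,606. Book value $5,206.
Year 2: $7,212 × 2/6 = $2,404. Book value $2,802.
Year 3: $7,212 × 1/6 = $1,202. Book value $1,600.

$3,606; $2,404; $1,202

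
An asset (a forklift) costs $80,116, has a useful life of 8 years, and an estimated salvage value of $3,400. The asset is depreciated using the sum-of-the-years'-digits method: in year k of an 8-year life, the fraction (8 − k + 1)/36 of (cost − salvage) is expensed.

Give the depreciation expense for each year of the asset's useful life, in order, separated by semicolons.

$17,048; $14,917; $12,786; $10,655; $8,524; $6,393; $4,262; $2,131

Depreciable base = $80,116 − $3,400 = $76,716.
Sum of the years' digits = 8+7+6+5+4+3+2+1 = 36.
Year 1: $76,716 × 8/36 = $17,048. Book value $63,068.
Year 2: $76,716 × 7/36 = $14,917. Book value $48,151.
Year 3: $76,716 × 6/36 = $12,786. Book value $35,365.
Year 4: $76,716 × 5/36 = $10,655. Book value $24,710.
Year 5: $76,716 × 4/36 = $8,524. Book value $16,186.
Year 6: $76,716 × 3/36 = $6,393. Book value $9,793.
Year 7: $76,716 × 2/36 = $4,262. Book value $5,531.
Year 8: $76,716 × 1/36 = $2,131. Book value $3,400.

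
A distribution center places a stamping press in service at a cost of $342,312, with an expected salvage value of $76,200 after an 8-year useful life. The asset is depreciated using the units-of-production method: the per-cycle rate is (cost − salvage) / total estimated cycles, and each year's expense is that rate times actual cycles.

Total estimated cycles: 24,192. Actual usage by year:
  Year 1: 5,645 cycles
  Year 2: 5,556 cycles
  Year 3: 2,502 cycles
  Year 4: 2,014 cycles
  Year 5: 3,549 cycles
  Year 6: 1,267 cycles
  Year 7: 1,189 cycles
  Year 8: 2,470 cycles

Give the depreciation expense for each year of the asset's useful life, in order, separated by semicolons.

$62,095; $61,116; $27,522; $22,154; $39,039; $13,937; $13,079; $27,170

Depreciable base = $342,312 − $76,200 = $266,112.
Rate = $266,112 / 24,192 cycles = $11 per cycle.
Year 1: 5,645 × $11 = $62,095. Book value $280,217.
Year 2: 5,556 × $11 = $61,116. Book value $219,101.
Year 3: 2,502 × $11 = $27,522. Book value $191,579.
Year 4: 2,014 × $11 = $22,154. Book value $169,425.
Year 5: 3,549 × $11 = $39,039. Book value $130,386.
Year 6: 1,267 × $11 = $13,937. Book value $116,449.
Year 7: 1,189 × $11 = $13,079. Book value $103,370.
Year 8: 2,470 × $11 = $27,170. Book value $76,200.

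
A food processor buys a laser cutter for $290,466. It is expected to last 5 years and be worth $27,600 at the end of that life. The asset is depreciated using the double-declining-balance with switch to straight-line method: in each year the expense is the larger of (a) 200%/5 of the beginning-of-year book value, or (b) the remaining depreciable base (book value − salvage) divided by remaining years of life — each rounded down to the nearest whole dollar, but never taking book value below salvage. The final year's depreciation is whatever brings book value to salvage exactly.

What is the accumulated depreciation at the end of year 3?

Depreciable base = $290,466 − $27,600 = $262,866.
Year 1: DB = ⌊$290,466 × 200%/5⌋ = $116,186; SL = ⌊$262,866/5⌋ = $52,573 → take DB $116,186. Book value $174,280.
Year 2: DB = ⌊$174,280 × 200%/5⌋ = $69,712; SL = ⌊$146,680/4⌋ = $36,670 → take DB $69,712. Book value $104,568.
Year 3: DB = ⌊$104,568 × 200%/5⌋ = $41,827; SL = ⌊$76,968/3⌋ = $25,656 → take DB $41,827. Book value $62,741.
Accumulated through year 3 = $290,466 − $62,741 = $227,725.

$227,725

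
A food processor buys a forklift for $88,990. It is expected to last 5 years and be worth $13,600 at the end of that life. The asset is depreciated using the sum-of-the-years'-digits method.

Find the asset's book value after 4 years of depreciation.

Depreciable base = $88,990 − $13,600 = $75,390.
Sum of the years' digits = 5+4+3+2+1 = 15.
Year 1: $75,390 × 5/15 = $25,130. Book value $63,860.
Year 2: $75,390 × 4/15 = $20,104. Book value $43,756.
Year 3: $75,390 × 3/15 = $15,078. Book value $28,678.
Year 4: $75,390 × 2/15 = $10,052. Book value $18,626.

$18,626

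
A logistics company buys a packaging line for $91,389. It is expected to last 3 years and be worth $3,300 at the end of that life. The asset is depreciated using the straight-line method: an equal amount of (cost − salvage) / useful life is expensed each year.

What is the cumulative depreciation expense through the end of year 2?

Depreciable base = $91,389 − $3,300 = $88,089.
Annual expense = $88,089 / 3 = $29,363.
End of year 1: book value $62,026.
End of year 2: book value $32,663.
Accumulated through year 2 = $91,389 − $32,663 = $58,726.

$58,726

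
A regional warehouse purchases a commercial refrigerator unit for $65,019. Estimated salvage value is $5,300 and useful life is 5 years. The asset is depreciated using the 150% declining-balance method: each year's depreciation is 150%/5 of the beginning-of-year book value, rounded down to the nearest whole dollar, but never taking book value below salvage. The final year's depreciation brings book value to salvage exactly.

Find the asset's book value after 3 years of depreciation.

Depreciable base = $65,019 − $5,300 = $59,719.
Year 1: ⌊$65,019 × 150%/5⌋ = $19,505. Book value $45,514.
Year 2: ⌊$45,514 × 150%/5⌋ = $13,654. Book value $31,860.
Year 3: ⌊$31,860 × 150%/5⌋ = $9,558. Book value $22,302.

$22,302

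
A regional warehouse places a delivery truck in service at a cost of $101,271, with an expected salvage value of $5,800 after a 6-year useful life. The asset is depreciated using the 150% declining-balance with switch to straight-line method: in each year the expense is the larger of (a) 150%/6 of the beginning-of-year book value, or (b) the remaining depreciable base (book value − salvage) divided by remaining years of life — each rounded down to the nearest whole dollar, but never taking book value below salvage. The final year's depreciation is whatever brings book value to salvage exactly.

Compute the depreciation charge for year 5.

$12,308

Depreciable base = $101,271 − $5,800 = $95,471.
Year 1: DB = ⌊$101,271 × 150%/6⌋ = $25,317; SL = ⌊$95,471/6⌋ = $15,911 → take DB $25,317. Book value $75,954.
Year 2: DB = ⌊$75,954 × 150%/6⌋ = $18,988; SL = ⌊$70,154/5⌋ = $14,030 → take DB $18,988. Book value $56,966.
Year 3: DB = ⌊$56,966 × 150%/6⌋ = $14,241; SL = ⌊$51,166/4⌋ = $12,791 → take DB $14,241. Book value $42,725.
Year 4: DB = ⌊$42,725 × 150%/6⌋ = $10,681; SL = ⌊$36,925/3⌋ = $12,308 → take SL $12,308. Book value $30,417.
Year 5: DB = ⌊$30,417 × 150%/6⌋ = $7,604; SL = ⌊$24,617/2⌋ = $12,308 → take SL $12,308. Book value $18,109.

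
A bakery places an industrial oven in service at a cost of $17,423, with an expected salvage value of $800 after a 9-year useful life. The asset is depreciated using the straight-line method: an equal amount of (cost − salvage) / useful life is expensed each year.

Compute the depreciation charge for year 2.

$1,847

Depreciable base = $17,423 − $800 = $16,623.
Annual expense = $16,623 / 9 = $1,847.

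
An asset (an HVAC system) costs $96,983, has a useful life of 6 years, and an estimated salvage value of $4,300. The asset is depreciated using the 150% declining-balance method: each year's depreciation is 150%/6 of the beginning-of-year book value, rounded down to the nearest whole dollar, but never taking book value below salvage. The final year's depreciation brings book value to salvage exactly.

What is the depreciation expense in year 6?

$18,716

Depreciable base = $96,983 − $4,300 = $92,683.
Year 1: ⌊$96,983 × 150%/6⌋ = $24,245. Book value $72,738.
Year 2: ⌊$72,738 × 150%/6⌋ = $18,184. Book value $54,554.
Year 3: ⌊$54,554 × 150%/6⌋ = $13,638. Book value $40,916.
Year 4: ⌊$40,916 × 150%/6⌋ = $10,229. Book value $30,687.
Year 5: ⌊$30,687 × 150%/6⌋ = $7,671. Book value $23,016.
Year 6 (final): $23,016 − $4,300 = $18,716. Book value $4,300.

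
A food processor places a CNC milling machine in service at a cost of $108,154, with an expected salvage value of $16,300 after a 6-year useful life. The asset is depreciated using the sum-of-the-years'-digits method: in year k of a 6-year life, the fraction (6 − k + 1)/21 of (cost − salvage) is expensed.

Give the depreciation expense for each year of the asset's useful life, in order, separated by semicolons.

$26,244; $21,870; $17,496; $13,122; $8,748; $4,374

Depreciable base = $108,154 − $16,300 = $91,854.
Sum of the years' digits = 6+5+4+3+2+1 = 21.
Year 1: $91,854 × 6/21 = $26,244. Book value $81,910.
Year 2: $91,854 × 5/21 = $21,870. Book value $60,040.
Year 3: $91,854 × 4/21 = $17,496. Book value $42,544.
Year 4: $91,854 × 3/21 = $13,122. Book value $29,422.
Year 5: $91,854 × 2/21 = $8,748. Book value $20,674.
Year 6: $91,854 × 1/21 = $4,374. Book value $16,300.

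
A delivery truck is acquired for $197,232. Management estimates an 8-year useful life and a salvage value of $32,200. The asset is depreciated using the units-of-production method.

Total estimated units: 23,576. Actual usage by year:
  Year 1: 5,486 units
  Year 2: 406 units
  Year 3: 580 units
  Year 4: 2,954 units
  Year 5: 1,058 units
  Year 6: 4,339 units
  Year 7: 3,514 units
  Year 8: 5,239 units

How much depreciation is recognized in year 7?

Depreciable base = $197,232 − $32,200 = $165,032.
Rate = $165,032 / 23,576 units = $7 per unit.
Year 1: 5,486 × $7 = $38,402. Book value $158,830.
Year 2: 406 × $7 = $2,842. Book value $155,988.
Year 3: 580 × $7 = $4,060. Book value $151,928.
Year 4: 2,954 × $7 = $20,678. Book value $131,250.
Year 5: 1,058 × $7 = $7,406. Book value $123,844.
Year 6: 4,339 × $7 = $30,373. Book value $93,471.
Year 7: 3,514 × $7 = $24,598. Book value $68,873.

$24,598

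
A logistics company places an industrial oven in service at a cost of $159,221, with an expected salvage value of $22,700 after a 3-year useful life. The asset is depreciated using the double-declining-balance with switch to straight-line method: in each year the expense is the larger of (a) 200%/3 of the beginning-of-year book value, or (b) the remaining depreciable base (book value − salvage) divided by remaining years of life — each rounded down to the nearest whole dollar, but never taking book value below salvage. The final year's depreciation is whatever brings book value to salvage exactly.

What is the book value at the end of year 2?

$22,700

Depreciable base = $159,221 − $22,700 = $136,521.
Year 1: DB = ⌊$159,221 × 200%/3⌋ = $106,147; SL = ⌊$136,521/3⌋ = $45,507 → take DB $106,147. Book value $53,074.
Year 2: DB = ⌊$53,074 × 200%/3⌋ = $35,382; SL = ⌊$30,374/2⌋ = $15,187 → take DB $35,382, capped at $30,374. Book value $22,700.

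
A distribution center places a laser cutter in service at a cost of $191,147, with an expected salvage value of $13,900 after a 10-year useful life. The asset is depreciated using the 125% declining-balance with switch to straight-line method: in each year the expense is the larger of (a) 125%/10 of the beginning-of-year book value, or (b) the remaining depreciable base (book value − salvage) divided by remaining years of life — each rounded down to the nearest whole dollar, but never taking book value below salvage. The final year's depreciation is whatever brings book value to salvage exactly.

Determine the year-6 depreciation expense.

$16,308

Depreciable base = $191,147 − $13,900 = $177,247.
Year 1: DB = ⌊$191,147 × 125%/10⌋ = $23,893; SL = ⌊$177,247/10⌋ = $17,724 → take DB $23,893. Book value $167,254.
Year 2: DB = ⌊$167,254 × 125%/10⌋ = $20,906; SL = ⌊$153,354/9⌋ = $17,039 → take DB $20,906. Book value $146,348.
Year 3: DB = ⌊$146,348 × 125%/10⌋ = $18,293; SL = ⌊$132,448/8⌋ = $16,556 → take DB $18,293. Book value $128,055.
Year 4: DB = ⌊$128,055 × 125%/10⌋ = $16,006; SL = ⌊$114,155/7⌋ = $16,307 → take SL $16,307. Book value $111,748.
Year 5: DB = ⌊$111,748 × 125%/10⌋ = $13,968; SL = ⌊$97,848/6⌋ = $16,308 → take SL $16,308. Book value $95,440.
Year 6: DB = ⌊$95,440 × 125%/10⌋ = $11,930; SL = ⌊$81,540/5⌋ = $16,308 → take SL $16,308. Book value $79,132.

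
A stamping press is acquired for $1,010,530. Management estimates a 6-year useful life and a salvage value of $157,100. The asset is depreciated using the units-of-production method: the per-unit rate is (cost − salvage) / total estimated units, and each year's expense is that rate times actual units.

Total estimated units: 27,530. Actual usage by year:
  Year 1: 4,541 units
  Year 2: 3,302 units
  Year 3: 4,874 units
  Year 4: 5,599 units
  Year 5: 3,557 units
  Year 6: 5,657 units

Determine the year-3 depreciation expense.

$151,094

Depreciable base = $1,010,530 − $157,100 = $853,430.
Rate = $853,430 / 27,530 units = $31 per unit.
Year 1: 4,541 × $31 = $140,771. Book value $869,759.
Year 2: 3,302 × $31 = $102,362. Book value $767,397.
Year 3: 4,874 × $31 = $151,094. Book value $616,303.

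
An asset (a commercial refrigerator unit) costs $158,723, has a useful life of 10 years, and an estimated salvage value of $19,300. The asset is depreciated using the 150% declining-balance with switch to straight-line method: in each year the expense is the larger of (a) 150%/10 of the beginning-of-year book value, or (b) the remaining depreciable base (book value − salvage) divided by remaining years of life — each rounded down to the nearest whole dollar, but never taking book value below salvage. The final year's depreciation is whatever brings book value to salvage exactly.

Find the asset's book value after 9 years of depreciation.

Depreciable base = $158,723 − $19,300 = $139,423.
Year 1: DB = ⌊$158,723 × 150%/10⌋ = $23,808; SL = ⌊$139,423/10⌋ = $13,942 → take DB $23,808. Book value $134,915.
Year 2: DB = ⌊$134,915 × 150%/10⌋ = $20,237; SL = ⌊$115,615/9⌋ = $12,846 → take DB $20,237. Book value $114,678.
Year 3: DB = ⌊$114,678 × 150%/10⌋ = $17,201; SL = ⌊$95,378/8⌋ = $11,922 → take DB $17,201. Book value $97,477.
Year 4: DB = ⌊$97,477 × 150%/10⌋ = $14,621; SL = ⌊$78,177/7⌋ = $11,168 → take DB $14,621. Book value $82,856.
Year 5: DB = ⌊$82,856 × 150%/10⌋ = $12,428; SL = ⌊$63,556/6⌋ = $10,592 → take DB $12,428. Book value $70,428.
Year 6: DB = ⌊$70,428 × 150%/10⌋ = $10,564; SL = ⌊$51,128/5⌋ = $10,225 → take DB $10,564. Book value $59,864.
Year 7: DB = ⌊$59,864 × 150%/10⌋ = $8,979; SL = ⌊$40,564/4⌋ = $10,141 → take SL $10,141. Book value $49,723.
Year 8: DB = ⌊$49,723 × 150%/10⌋ = $7,458; SL = ⌊$30,423/3⌋ = $10,141 → take SL $10,141. Book value $39,582.
Year 9: DB = ⌊$39,582 × 150%/10⌋ = $5,937; SL = ⌊$20,282/2⌋ = $10,141 → take SL $10,141. Book value $29,441.

$29,441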